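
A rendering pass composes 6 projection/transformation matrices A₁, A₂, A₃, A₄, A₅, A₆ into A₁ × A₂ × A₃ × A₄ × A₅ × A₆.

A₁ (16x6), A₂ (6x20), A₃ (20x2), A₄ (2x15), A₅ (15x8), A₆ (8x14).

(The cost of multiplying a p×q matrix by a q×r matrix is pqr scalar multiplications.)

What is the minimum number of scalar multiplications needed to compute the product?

Adjacent pairs: A₁A₂ = 16·6·20 = 1920; A₂A₃ = 6·20·2 = 240; A₃A₄ = 20·2·15 = 600; A₄A₅ = 2·15·8 = 240; A₅A₆ = 15·8·14 = 1680.
Length 3: A₁..A₃: k=1: 0+240+16·6·2=432; k=2: 1920+0+16·20·2=2560 → min 432 | A₂..A₄: k=2: 0+600+6·20·15=2400; k=3: 240+0+6·2·15=420 → min 420 | A₃..A₅: k=3: 0+240+20·2·8=560; k=4: 600+0+20·15·8=3000 → min 560 | A₄..A₆: k=4: 0+1680+2·15·14=2100; k=5: 240+0+2·8·14=464 → min 464.
Length 4: A₁..A₄: k=1: 0+420+16·6·15=1860; k=2: 1920+600+16·20·15=7320; k=3: 432+0+16·2·15=912 → min 912 | A₂..A₅: k=2: 0+560+6·20·8=1520; k=3: 240+240+6·2·8=576; k=4: 420+0+6·15·8=1140 → min 576 | A₃..A₆: k=3: 0+464+20·2·14=1024; k=4: 600+1680+20·15·14=6480; k=5: 560+0+20·8·14=2800 → min 1024.
Length 5: A₁..A₅: k=1: 0+576+16·6·8=1344; k=2: 1920+560+16·20·8=5040; k=3: 432+240+16·2·8=928; k=4: 912+0+16·15·8=2832 → min 928 | A₂..A₆: k=2: 0+1024+6·20·14=2704; k=3: 240+464+6·2·14=872; k=4: 420+1680+6·15·14=3360; k=5: 576+0+6·8·14=1248 → min 872.
Length 6: A₁..A₆: k=1: 0+872+16·6·14=2216; k=2: 1920+1024+16·20·14=7424; k=3: 432+464+16·2·14=1344; k=4: 912+1680+16·15·14=5952; k=5: 928+0+16·8·14=2720 → min 1344.
Optimal order: ((A₁ × (A₂ × A₃)) × ((A₄ × A₅) × A₆)) with cost 1344.

1344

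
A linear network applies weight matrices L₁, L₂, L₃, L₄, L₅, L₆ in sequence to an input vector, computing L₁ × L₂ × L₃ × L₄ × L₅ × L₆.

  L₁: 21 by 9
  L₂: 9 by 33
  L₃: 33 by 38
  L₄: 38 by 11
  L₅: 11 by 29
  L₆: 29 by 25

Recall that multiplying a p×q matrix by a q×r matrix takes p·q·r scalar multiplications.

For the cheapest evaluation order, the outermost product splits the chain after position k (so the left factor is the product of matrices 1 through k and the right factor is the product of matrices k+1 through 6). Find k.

1

Adjacent pairs: L₁L₂ = 21·9·33 = 6237; L₂L₃ = 9·33·38 = 11286; L₃L₄ = 33·38·11 = 13794; L₄L₅ = 38·11·29 = 12122; L₅L₆ = 11·29·25 = 7975.
Length 3: L₁..L₃: k=1: 0+11286+21·9·38=18468; k=2: 6237+0+21·33·38=32571 → min 18468 | L₂..L₄: k=2: 0+13794+9·33·11=17061; k=3: 11286+0+9·38·11=15048 → min 15048 | L₃..L₅: k=3: 0+12122+33·38·29=48488; k=4: 13794+0+33·11·29=24321 → min 24321 | L₄..L₆: k=4: 0+7975+38·11·25=18425; k=5: 12122+0+38·29·25=39672 → min 18425.
Length 4: L₁..L₄: k=1: 0+15048+21·9·11=17127; k=2: 6237+13794+21·33·11=27654; k=3: 18468+0+21·38·11=27246 → min 17127 | L₂..L₅: k=2: 0+24321+9·33·29=32934; k=3: 11286+12122+9·38·29=33326; k=4: 15048+0+9·11·29=17919 → min 17919 | L₃..L₆: k=3: 0+18425+33·38·25=49775; k=4: 13794+7975+33·11·25=30844; k=5: 24321+0+33·29·25=48246 → min 30844.
Length 5: L₁..L₅: k=1: 0+17919+21·9·29=23400; k=2: 6237+24321+21·33·29=50655; k=3: 18468+12122+21·38·29=53732; k=4: 17127+0+21·11·29=23826 → min 23400 | L₂..L₆: k=2: 0+30844+9·33·25=38269; k=3: 11286+18425+9·38·25=38261; k=4: 15048+7975+9·11·25=25498; k=5: 17919+0+9·29·25=24444 → min 24444.
Top-level splits: k=1: (L₁..L₁)·(L₂..L₆) → 0+24444+21·9·25 = 29169; k=2: (L₁..L₂)·(L₃..L₆) → 6237+30844+21·33·25 = 54406; k=3: (L₁..L₃)·(L₄..L₆) → 18468+18425+21·38·25 = 56843; k=4: (L₁..L₄)·(L₅..L₆) → 17127+7975+21·11·25 = 30877; k=5: (L₁..L₅)·(L₆..L₆) → 23400+0+21·29·25 = 38625.
Best split is after L₁, i.e. k = 1.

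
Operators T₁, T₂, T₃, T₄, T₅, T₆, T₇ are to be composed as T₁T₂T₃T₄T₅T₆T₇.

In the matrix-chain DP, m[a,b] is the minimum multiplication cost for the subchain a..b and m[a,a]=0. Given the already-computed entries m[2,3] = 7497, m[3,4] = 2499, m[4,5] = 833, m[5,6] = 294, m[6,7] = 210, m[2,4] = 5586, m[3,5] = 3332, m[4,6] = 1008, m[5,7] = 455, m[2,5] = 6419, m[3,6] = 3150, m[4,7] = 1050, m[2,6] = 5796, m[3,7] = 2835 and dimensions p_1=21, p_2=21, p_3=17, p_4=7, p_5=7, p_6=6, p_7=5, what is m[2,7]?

m[2,7] = min over k∈[2,6] of m[2,k]+m[k+1,7]+p_{1}·p_k·p_{7}.
k=2: 0 + 2835 + 21·21·5 = 5040; k=3: 7497 + 1050 + 21·17·5 = 10332; k=4: 5586 + 455 + 21·7·5 = 6776; k=5: 6419 + 210 + 21·7·5 = 7364; k=6: 5796 + 0 + 21·6·5 = 6426.
Minimum: 5040 at k=2.

5040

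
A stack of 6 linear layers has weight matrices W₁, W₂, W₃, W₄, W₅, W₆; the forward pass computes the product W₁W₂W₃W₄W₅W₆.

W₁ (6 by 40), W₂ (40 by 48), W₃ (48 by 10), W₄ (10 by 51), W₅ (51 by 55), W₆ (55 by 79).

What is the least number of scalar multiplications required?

60360

Adjacent pairs: W₁W₂ = 6·40·48 = 11520; W₂W₃ = 40·48·10 = 19200; W₃W₄ = 48·10·51 = 24480; W₄W₅ = 10·51·55 = 28050; W₅W₆ = 51·55·79 = 221595.
Length 3: W₁..W₃: k=1: 0+19200+6·40·10=21600; k=2: 11520+0+6·48·10=14400 → min 14400 | W₂..W₄: k=2: 0+24480+40·48·51=122400; k=3: 19200+0+40·10·51=39600 → min 39600 | W₃..W₅: k=3: 0+28050+48·10·55=54450; k=4: 24480+0+48·51·55=159120 → min 54450 | W₄..W₆: k=4: 0+221595+10·51·79=261885; k=5: 28050+0+10·55·79=71500 → min 71500.
Length 4: W₁..W₄: k=1: 0+39600+6·40·51=51840; k=2: 11520+24480+6·48·51=50688; k=3: 14400+0+6·10·51=17460 → min 17460 | W₂..W₅: k=2: 0+54450+40·48·55=160050; k=3: 19200+28050+40·10·55=69250; k=4: 39600+0+40·51·55=151800 → min 69250 | W₃..W₆: k=3: 0+71500+48·10·79=109420; k=4: 24480+221595+48·51·79=439467; k=5: 54450+0+48·55·79=263010 → min 109420.
Length 5: W₁..W₅: k=1: 0+69250+6·40·55=82450; k=2: 11520+54450+6·48·55=81810; k=3: 14400+28050+6·10·55=45750; k=4: 17460+0+6·51·55=34290 → min 34290 | W₂..W₆: k=2: 0+109420+40·48·79=261100; k=3: 19200+71500+40·10·79=122300; k=4: 39600+221595+40·51·79=422355; k=5: 69250+0+40·55·79=243050 → min 122300.
Length 6: W₁..W₆: k=1: 0+122300+6·40·79=141260; k=2: 11520+109420+6·48·79=143692; k=3: 14400+71500+6·10·79=90640; k=4: 17460+221595+6·51·79=263229; k=5: 34290+0+6·55·79=60360 → min 60360.
Optimal order: (((((W₁W₂)W₃)W₄)W₅)W₆) with cost 60360.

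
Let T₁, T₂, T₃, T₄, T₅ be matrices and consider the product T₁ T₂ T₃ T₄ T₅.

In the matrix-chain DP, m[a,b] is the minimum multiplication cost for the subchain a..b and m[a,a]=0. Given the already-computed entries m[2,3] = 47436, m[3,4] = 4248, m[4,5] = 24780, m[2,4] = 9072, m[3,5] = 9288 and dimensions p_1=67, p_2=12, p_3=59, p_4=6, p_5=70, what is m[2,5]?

m[2,5] = min over k∈[2,4] of m[2,k]+m[k+1,5]+p_{1}·p_k·p_{5}.
k=2: 0 + 9288 + 67·12·70 = 65568; k=3: 47436 + 24780 + 67·59·70 = 348926; k=4: 9072 + 0 + 67·6·70 = 37212.
Minimum: 37212 at k=4.

37212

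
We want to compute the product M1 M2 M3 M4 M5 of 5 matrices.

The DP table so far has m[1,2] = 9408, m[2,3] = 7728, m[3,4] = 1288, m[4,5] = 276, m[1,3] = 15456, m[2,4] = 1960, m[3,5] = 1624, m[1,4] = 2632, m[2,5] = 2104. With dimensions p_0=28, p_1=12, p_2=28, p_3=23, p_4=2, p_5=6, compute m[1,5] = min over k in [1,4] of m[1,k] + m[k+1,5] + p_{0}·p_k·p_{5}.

m[1,5] = min over k∈[1,4] of m[1,k]+m[k+1,5]+p_{0}·p_k·p_{5}.
k=1: 0 + 2104 + 28·12·6 = 4120; k=2: 9408 + 1624 + 28·28·6 = 15736; k=3: 15456 + 276 + 28·23·6 = 19596; k=4: 2632 + 0 + 28·2·6 = 2968.
Minimum: 2968 at k=4.

2968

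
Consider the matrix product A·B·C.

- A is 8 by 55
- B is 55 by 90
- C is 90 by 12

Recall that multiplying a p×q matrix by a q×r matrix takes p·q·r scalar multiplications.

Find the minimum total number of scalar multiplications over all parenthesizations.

Order (A·(B·C)): (B·C): 55×90 by 90×12 → 55×12, cost 55·90·12 = 59400; (A·(B·C)): 8×55 by 55×12 → 8×12, cost 8·55·12 = 5280; cumulative 64680. Total 64680.
Order ((A·B)·C): (A·B): 8×55 by 55×90 → 8×90, cost 8·55·90 = 39600; ((A·B)·C): 8×90 by 90×12 → 8×12, cost 8·90·12 = 8640; cumulative 48240. Total 48240.
Minimum: 48240.

48240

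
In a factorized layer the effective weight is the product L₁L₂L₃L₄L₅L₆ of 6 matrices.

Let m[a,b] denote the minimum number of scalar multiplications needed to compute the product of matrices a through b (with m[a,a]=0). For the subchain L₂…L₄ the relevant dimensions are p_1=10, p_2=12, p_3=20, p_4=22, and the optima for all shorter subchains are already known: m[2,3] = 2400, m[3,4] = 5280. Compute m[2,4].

6800

m[2,4] = min over k∈[2,3] of m[2,k]+m[k+1,4]+p_{1}·p_k·p_{4}.
k=2: 0 + 5280 + 10·12·22 = 7920; k=3: 2400 + 0 + 10·20·22 = 6800.
Minimum: 6800 at k=3.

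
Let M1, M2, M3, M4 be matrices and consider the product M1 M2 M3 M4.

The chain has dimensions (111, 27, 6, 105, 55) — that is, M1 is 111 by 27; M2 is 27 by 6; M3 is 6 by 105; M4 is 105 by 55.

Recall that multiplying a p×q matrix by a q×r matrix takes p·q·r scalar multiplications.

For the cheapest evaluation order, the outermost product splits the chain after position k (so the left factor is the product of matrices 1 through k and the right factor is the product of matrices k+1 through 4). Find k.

Adjacent pairs: M1M2 = 111·27·6 = 17982; M2M3 = 27·6·105 = 17010; M3M4 = 6·105·55 = 34650.
Length 3: M1..M3: k=1: 0+17010+111·27·105=331695; k=2: 17982+0+111·6·105=87912 → min 87912 | M2..M4: k=2: 0+34650+27·6·55=43560; k=3: 17010+0+27·105·55=172935 → min 43560.
Top-level splits: k=1: (M1..M1)·(M2..M4) → 0+43560+111·27·55 = 208395; k=2: (M1..M2)·(M3..M4) → 17982+34650+111·6·55 = 89262; k=3: (M1..M3)·(M4..M4) → 87912+0+111·105·55 = 728937.
Best split is after M2, i.e. k = 2.

2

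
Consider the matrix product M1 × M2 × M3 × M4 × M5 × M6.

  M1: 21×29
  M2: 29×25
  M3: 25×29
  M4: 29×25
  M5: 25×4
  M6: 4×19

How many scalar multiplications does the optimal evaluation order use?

12732

Adjacent pairs: M1M2 = 21·29·25 = 15225; M2M3 = 29·25·29 = 21025; M3M4 = 25·29·25 = 18125; M4M5 = 29·25·4 = 2900; M5M6 = 25·4·19 = 1900.
Length 3: M1..M3: k=1: 0+21025+21·29·29=38686; k=2: 15225+0+21·25·29=30450 → min 30450 | M2..M4: k=2: 0+18125+29·25·25=36250; k=3: 21025+0+29·29·25=42050 → min 36250 | M3..M5: k=3: 0+2900+25·29·4=5800; k=4: 18125+0+25·25·4=20625 → min 5800 | M4..M6: k=4: 0+1900+29·25·19=15675; k=5: 2900+0+29·4·19=5104 → min 5104.
Length 4: M1..M4: k=1: 0+36250+21·29·25=51475; k=2: 15225+18125+21·25·25=46475; k=3: 30450+0+21·29·25=45675 → min 45675 | M2..M5: k=2: 0+5800+29·25·4=8700; k=3: 21025+2900+29·29·4=27289; k=4: 36250+0+29·25·4=39150 → min 8700 | M3..M6: k=3: 0+5104+25·29·19=18879; k=4: 18125+1900+25·25·19=31900; k=5: 5800+0+25·4·19=7700 → min 7700.
Length 5: M1..M5: k=1: 0+8700+21·29·4=11136; k=2: 15225+5800+21·25·4=23125; k=3: 30450+2900+21·29·4=35786; k=4: 45675+0+21·25·4=47775 → min 11136 | M2..M6: k=2: 0+7700+29·25·19=21475; k=3: 21025+5104+29·29·19=42108; k=4: 36250+1900+29·25·19=51925; k=5: 8700+0+29·4·19=10904 → min 10904.
Length 6: M1..M6: k=1: 0+10904+21·29·19=22475; k=2: 15225+7700+21·25·19=32900; k=3: 30450+5104+21·29·19=47125; k=4: 45675+1900+21·25·19=57550; k=5: 11136+0+21·4·19=12732 → min 12732.
Optimal order: ((M1 × (M2 × (M3 × (M4 × M5)))) × M6) with cost 12732.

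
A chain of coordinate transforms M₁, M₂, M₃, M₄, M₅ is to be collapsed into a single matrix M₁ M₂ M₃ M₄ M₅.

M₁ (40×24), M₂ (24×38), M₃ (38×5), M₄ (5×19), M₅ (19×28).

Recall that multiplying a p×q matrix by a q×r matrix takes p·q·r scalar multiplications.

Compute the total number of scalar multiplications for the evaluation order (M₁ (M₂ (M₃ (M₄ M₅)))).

(M₄ M₅): 5×19 by 19×28 → 5×28, cost 5·19·28 = 2660
(M₃ (M₄ M₅)): 38×5 by 5×28 → 38×28, cost 38·5·28 = 5320; cumulative 7980
(M₂ (M₃ (M₄ M₅))): 24×38 by 38×28 → 24×28, cost 24·38·28 = 25536; cumulative 33516
(M₁ (M₂ (M₃ (M₄ M₅)))): 40×24 by 24×28 → 40×28, cost 40·24·28 = 26880; cumulative 60396
Total: 60396 scalar multiplications.

60396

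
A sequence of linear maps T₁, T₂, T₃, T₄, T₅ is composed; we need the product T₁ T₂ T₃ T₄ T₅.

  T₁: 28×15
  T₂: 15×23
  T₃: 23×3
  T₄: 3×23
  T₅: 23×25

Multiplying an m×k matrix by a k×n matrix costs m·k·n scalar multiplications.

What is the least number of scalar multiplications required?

Adjacent pairs: T₁T₂ = 28·15·23 = 9660; T₂T₃ = 15·23·3 = 1035; T₃T₄ = 23·3·23 = 1587; T₄T₅ = 3·23·25 = 1725.
Length 3: T₁..T₃: k=1: 0+1035+28·15·3=2295; k=2: 9660+0+28·23·3=11592 → min 2295 | T₂..T₄: k=2: 0+1587+15·23·23=9522; k=3: 1035+0+15·3·23=2070 → min 2070 | T₃..T₅: k=3: 0+1725+23·3·25=3450; k=4: 1587+0+23·23·25=14812 → min 3450.
Length 4: T₁..T₄: k=1: 0+2070+28·15·23=11730; k=2: 9660+1587+28·23·23=26059; k=3: 2295+0+28·3·23=4227 → min 4227 | T₂..T₅: k=2: 0+3450+15·23·25=12075; k=3: 1035+1725+15·3·25=3885; k=4: 2070+0+15·23·25=10695 → min 3885.
Length 5: T₁..T₅: k=1: 0+3885+28·15·25=14385; k=2: 9660+3450+28·23·25=29210; k=3: 2295+1725+28·3·25=6120; k=4: 4227+0+28·23·25=20327 → min 6120.
Optimal order: ((T₁ (T₂ T₃)) (T₄ T₅)) with cost 6120.

6120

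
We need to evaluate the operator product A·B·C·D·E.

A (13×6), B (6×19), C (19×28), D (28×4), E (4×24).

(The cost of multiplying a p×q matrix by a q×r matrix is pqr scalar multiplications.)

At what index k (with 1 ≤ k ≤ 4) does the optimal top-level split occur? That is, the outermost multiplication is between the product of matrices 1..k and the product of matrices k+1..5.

Adjacent pairs: AB = 13·6·19 = 1482; BC = 6·19·28 = 3192; CD = 19·28·4 = 2128; DE = 28·4·24 = 2688.
Length 3: A..C: k=1: 0+3192+13·6·28=5376; k=2: 1482+0+13·19·28=8398 → min 5376 | B..D: k=2: 0+2128+6·19·4=2584; k=3: 3192+0+6·28·4=3864 → min 2584 | C..E: k=3: 0+2688+19·28·24=15456; k=4: 2128+0+19·4·24=3952 → min 3952.
Length 4: A..D: k=1: 0+2584+13·6·4=2896; k=2: 1482+2128+13·19·4=4598; k=3: 5376+0+13·28·4=6832 → min 2896 | B..E: k=2: 0+3952+6·19·24=6688; k=3: 3192+2688+6·28·24=9912; k=4: 2584+0+6·4·24=3160 → min 3160.
Top-level splits: k=1: (A..A)·(B..E) → 0+3160+13·6·24 = 5032; k=2: (A..B)·(C..E) → 1482+3952+13·19·24 = 11362; k=3: (A..C)·(D..E) → 5376+2688+13·28·24 = 16800; k=4: (A..D)·(E..E) → 2896+0+13·4·24 = 4144.
Best split is after D, i.e. k = 4.

4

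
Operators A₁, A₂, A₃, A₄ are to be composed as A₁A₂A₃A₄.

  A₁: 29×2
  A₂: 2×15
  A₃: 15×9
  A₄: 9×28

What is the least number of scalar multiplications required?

Adjacent pairs: A₁A₂ = 29·2·15 = 870; A₂A₃ = 2·15·9 = 270; A₃A₄ = 15·9·28 = 3780.
Length 3: A₁..A₃: k=1: 0+270+29·2·9=792; k=2: 870+0+29·15·9=4785 → min 792 | A₂..A₄: k=2: 0+3780+2·15·28=4620; k=3: 270+0+2·9·28=774 → min 774.
Length 4: A₁..A₄: k=1: 0+774+29·2·28=2398; k=2: 870+3780+29·15·28=16830; k=3: 792+0+29·9·28=8100 → min 2398.
Optimal order: (A₁((A₂A₃)A₄)) with cost 2398.

2398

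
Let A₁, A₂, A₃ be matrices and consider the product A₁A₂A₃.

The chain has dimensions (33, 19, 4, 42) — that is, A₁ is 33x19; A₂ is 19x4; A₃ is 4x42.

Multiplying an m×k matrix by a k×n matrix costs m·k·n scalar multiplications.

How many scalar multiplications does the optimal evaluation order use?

Order (A₁(A₂A₃)): (A₂A₃): 19×4 by 4×42 → 19×42, cost 19·4·42 = 3192; (A₁(A₂A₃)): 33×19 by 19×42 → 33×42, cost 33·19·42 = 26334; cumulative 29526. Total 29526.
Order ((A₁A₂)A₃): (A₁A₂): 33×19 by 19×4 → 33×4, cost 33·19·4 = 2508; ((A₁A₂)A₃): 33×4 by 4×42 → 33×42, cost 33·4·42 = 5544; cumulative 8052. Total 8052.
Minimum: 8052.

8052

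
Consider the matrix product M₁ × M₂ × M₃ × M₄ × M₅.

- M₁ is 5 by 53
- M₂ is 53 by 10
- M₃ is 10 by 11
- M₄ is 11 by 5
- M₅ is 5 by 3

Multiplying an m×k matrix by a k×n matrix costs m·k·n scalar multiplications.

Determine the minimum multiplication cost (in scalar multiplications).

Adjacent pairs: M₁M₂ = 5·53·10 = 2650; M₂M₃ = 53·10·11 = 5830; M₃M₄ = 10·11·5 = 550; M₄M₅ = 11·5·3 = 165.
Length 3: M₁..M₃: k=1: 0+5830+5·53·11=8745; k=2: 2650+0+5·10·11=3200 → min 3200 | M₂..M₄: k=2: 0+550+53·10·5=3200; k=3: 5830+0+53·11·5=8745 → min 3200 | M₃..M₅: k=3: 0+165+10·11·3=495; k=4: 550+0+10·5·3=700 → min 495.
Length 4: M₁..M₄: k=1: 0+3200+5·53·5=4525; k=2: 2650+550+5·10·5=3450; k=3: 3200+0+5·11·5=3475 → min 3450 | M₂..M₅: k=2: 0+495+53·10·3=2085; k=3: 5830+165+53·11·3=7744; k=4: 3200+0+53·5·3=3995 → min 2085.
Length 5: M₁..M₅: k=1: 0+2085+5·53·3=2880; k=2: 2650+495+5·10·3=3295; k=3: 3200+165+5·11·3=3530; k=4: 3450+0+5·5·3=3525 → min 2880.
Optimal order: (M₁ × (M₂ × (M₃ × (M₄ × M₅)))) with cost 2880.

2880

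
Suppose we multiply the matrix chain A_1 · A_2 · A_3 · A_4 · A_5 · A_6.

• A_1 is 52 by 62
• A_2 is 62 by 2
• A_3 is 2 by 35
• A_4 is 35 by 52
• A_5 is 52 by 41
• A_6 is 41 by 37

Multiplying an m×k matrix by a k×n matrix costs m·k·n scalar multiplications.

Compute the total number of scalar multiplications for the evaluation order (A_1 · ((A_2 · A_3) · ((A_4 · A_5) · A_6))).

(A_2 · A_3): 62×2 by 2×35 → 62×35, cost 62·2·35 = 4340
(A_4 · A_5): 35×52 by 52×41 → 35×41, cost 35·52·41 = 74620
((A_4 · A_5) · A_6): 35×41 by 41×37 → 35×37, cost 35·41·37 = 53095; cumulative 127715
((A_2 · A_3) · ((A_4 · A_5) · A_6)): 62×35 by 35×37 → 62×37, cost 62·35·37 = 80290; cumulative 212345
(A_1 · ((A_2 · A_3) · ((A_4 · A_5) · A_6))): 52×62 by 62×37 → 52×37, cost 52·62·37 = 119288; cumulative 331633
Total: 331633 scalar multiplications.

331633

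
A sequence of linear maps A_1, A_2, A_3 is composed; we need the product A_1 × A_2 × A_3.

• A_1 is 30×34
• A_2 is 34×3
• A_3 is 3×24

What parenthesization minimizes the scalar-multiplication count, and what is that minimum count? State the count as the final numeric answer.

(A_1 × (A_2 × A_3)): cost 26928.
((A_1 × A_2) × A_3): cost 5220.
Optimal: ((A_1 × A_2) × A_3) with cost 5220.

5220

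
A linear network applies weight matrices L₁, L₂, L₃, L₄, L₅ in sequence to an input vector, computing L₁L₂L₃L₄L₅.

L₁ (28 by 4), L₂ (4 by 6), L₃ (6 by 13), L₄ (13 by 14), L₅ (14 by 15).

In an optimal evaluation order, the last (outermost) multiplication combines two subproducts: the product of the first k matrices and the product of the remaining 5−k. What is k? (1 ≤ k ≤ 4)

1

Adjacent pairs: L₁L₂ = 28·4·6 = 672; L₂L₃ = 4·6·13 = 312; L₃L₄ = 6·13·14 = 1092; L₄L₅ = 13·14·15 = 2730.
Length 3: L₁..L₃: k=1: 0+312+28·4·13=1768; k=2: 672+0+28·6·13=2856 → min 1768 | L₂..L₄: k=2: 0+1092+4·6·14=1428; k=3: 312+0+4·13·14=1040 → min 1040 | L₃..L₅: k=3: 0+2730+6·13·15=3900; k=4: 1092+0+6·14·15=2352 → min 2352.
Length 4: L₁..L₄: k=1: 0+1040+28·4·14=2608; k=2: 672+1092+28·6·14=4116; k=3: 1768+0+28·13·14=6864 → min 2608 | L₂..L₅: k=2: 0+2352+4·6·15=2712; k=3: 312+2730+4·13·15=3822; k=4: 1040+0+4·14·15=1880 → min 1880.
Top-level splits: k=1: (L₁..L₁)·(L₂..L₅) → 0+1880+28·4·15 = 3560; k=2: (L₁..L₂)·(L₃..L₅) → 672+2352+28·6·15 = 5544; k=3: (L₁..L₃)·(L₄..L₅) → 1768+2730+28·13·15 = 9958; k=4: (L₁..L₄)·(L₅..L₅) → 2608+0+28·14·15 = 8488.
Best split is after L₁, i.e. k = 1.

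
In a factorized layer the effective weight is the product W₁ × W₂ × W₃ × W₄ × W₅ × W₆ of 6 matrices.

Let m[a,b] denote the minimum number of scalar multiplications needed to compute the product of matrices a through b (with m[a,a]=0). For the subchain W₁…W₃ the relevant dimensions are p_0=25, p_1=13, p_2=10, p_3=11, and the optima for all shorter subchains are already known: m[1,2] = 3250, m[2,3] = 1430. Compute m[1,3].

5005

m[1,3] = min over k∈[1,2] of m[1,k]+m[k+1,3]+p_{0}·p_k·p_{3}.
k=1: 0 + 1430 + 25·13·11 = 5005; k=2: 3250 + 0 + 25·10·11 = 6000.
Minimum: 5005 at k=1.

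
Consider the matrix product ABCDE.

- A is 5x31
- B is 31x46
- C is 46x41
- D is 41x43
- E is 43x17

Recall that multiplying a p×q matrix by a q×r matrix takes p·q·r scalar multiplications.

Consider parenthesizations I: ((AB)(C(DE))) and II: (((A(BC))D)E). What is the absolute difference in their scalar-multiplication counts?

Order I = ((AB)(C(DE))): (AB): 5×31 by 31×46 → 5×46, cost 5·31·46 = 7130; (DE): 41×43 by 43×17 → 41×17, cost 41·43·17 = 29971; (C(DE)): 46×41 by 41×17 → 46×17, cost 46·41·17 = 32062; cumulative 62033; ((AB)(C(DE))): 5×46 by 46×17 → 5×17, cost 5·46·17 = 3910; cumulative 73073. Total 73073.
Order II = (((A(BC))D)E): (BC): 31×46 by 46×41 → 31×41, cost 31·46·41 = 58466; (A(BC)): 5×31 by 31×41 → 5×41, cost 5·31·41 = 6355; cumulative 64821; ((A(BC))D): 5×41 by 41×43 → 5×43, cost 5·41·43 = 8815; cumulative 73636; (((A(BC))D)E): 5×43 by 43×17 → 5×17, cost 5·43·17 = 3655; cumulative 77291. Total 77291.
Difference: |73073 − 77291| = 4218.

4218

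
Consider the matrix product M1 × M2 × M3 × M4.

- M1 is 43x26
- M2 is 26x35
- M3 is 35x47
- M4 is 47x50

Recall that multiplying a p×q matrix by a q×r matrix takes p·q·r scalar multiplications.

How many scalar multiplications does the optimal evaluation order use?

Adjacent pairs: M1M2 = 43·26·35 = 39130; M2M3 = 26·35·47 = 42770; M3M4 = 35·47·50 = 82250.
Length 3: M1..M3: k=1: 0+42770+43·26·47=95316; k=2: 39130+0+43·35·47=109865 → min 95316 | M2..M4: k=2: 0+82250+26·35·50=127750; k=3: 42770+0+26·47·50=103870 → min 103870.
Length 4: M1..M4: k=1: 0+103870+43·26·50=159770; k=2: 39130+82250+43·35·50=196630; k=3: 95316+0+43·47·50=196366 → min 159770.
Optimal order: (M1 × ((M2 × M3) × M4)) with cost 159770.

159770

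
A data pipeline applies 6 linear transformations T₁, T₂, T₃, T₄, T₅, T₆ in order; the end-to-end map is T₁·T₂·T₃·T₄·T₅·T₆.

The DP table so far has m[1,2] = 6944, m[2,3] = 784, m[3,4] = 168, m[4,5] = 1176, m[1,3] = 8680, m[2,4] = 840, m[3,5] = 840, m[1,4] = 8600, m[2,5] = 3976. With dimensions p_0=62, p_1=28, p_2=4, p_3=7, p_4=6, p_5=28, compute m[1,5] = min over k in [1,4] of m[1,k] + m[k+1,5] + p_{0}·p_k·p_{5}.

14728

m[1,5] = min over k∈[1,4] of m[1,k]+m[k+1,5]+p_{0}·p_k·p_{5}.
k=1: 0 + 3976 + 62·28·28 = 52584; k=2: 6944 + 840 + 62·4·28 = 14728; k=3: 8680 + 1176 + 62·7·28 = 22008; k=4: 8600 + 0 + 62·6·28 = 19016.
Minimum: 14728 at k=2.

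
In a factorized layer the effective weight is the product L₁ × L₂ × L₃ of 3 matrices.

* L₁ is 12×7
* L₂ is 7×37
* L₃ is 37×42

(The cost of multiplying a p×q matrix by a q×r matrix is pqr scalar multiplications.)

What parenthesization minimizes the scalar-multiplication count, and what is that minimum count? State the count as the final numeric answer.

14406

(L₁ × (L₂ × L₃)): cost 14406.
((L₁ × L₂) × L₃): cost 21756.
Optimal: (L₁ × (L₂ × L₃)) with cost 14406.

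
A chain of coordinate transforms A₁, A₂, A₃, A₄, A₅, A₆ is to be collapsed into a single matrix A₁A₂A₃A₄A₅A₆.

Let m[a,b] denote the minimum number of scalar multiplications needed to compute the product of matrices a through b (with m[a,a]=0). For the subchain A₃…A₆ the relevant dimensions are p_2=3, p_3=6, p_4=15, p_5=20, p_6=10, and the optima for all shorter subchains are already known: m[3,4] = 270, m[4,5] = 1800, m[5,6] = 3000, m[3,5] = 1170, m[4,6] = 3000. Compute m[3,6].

1770

m[3,6] = min over k∈[3,5] of m[3,k]+m[k+1,6]+p_{2}·p_k·p_{6}.
k=3: 0 + 3000 + 3·6·10 = 3180; k=4: 270 + 3000 + 3·15·10 = 3720; k=5: 1170 + 0 + 3·20·10 = 1770.
Minimum: 1770 at k=5.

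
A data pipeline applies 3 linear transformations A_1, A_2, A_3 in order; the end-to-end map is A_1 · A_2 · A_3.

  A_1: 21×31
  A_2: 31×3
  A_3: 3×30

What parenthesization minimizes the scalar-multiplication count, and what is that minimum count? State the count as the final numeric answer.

(A_1 · (A_2 · A_3)): cost 22320.
((A_1 · A_2) · A_3): cost 3843.
Optimal: ((A_1 · A_2) · A_3) with cost 3843.

3843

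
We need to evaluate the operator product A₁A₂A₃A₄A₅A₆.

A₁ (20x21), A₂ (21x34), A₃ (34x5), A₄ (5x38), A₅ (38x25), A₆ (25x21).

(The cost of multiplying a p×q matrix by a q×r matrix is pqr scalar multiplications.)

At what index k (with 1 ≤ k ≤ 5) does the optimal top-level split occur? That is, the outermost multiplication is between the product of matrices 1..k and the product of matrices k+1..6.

3

Adjacent pairs: A₁A₂ = 20·21·34 = 14280; A₂A₃ = 21·34·5 = 3570; A₃A₄ = 34·5·38 = 6460; A₄A₅ = 5·38·25 = 4750; A₅A₆ = 38·25·21 = 19950.
Length 3: A₁..A₃: k=1: 0+3570+20·21·5=5670; k=2: 14280+0+20·34·5=17680 → min 5670 | A₂..A₄: k=2: 0+6460+21·34·38=33592; k=3: 3570+0+21·5·38=7560 → min 7560 | A₃..A₅: k=3: 0+4750+34·5·25=9000; k=4: 6460+0+34·38·25=38760 → min 9000 | A₄..A₆: k=4: 0+19950+5·38·21=23940; k=5: 4750+0+5·25·21=7375 → min 7375.
Length 4: A₁..A₄: k=1: 0+7560+20·21·38=23520; k=2: 14280+6460+20·34·38=46580; k=3: 5670+0+20·5·38=9470 → min 9470 | A₂..A₅: k=2: 0+9000+21·34·25=26850; k=3: 3570+4750+21·5·25=10945; k=4: 7560+0+21·38·25=27510 → min 10945 | A₃..A₆: k=3: 0+7375+34·5·21=10945; k=4: 6460+19950+34·38·21=53542; k=5: 9000+0+34·25·21=26850 → min 10945.
Length 5: A₁..A₅: k=1: 0+10945+20·21·25=21445; k=2: 14280+9000+20·34·25=40280; k=3: 5670+4750+20·5·25=12920; k=4: 9470+0+20·38·25=28470 → min 12920 | A₂..A₆: k=2: 0+10945+21·34·21=25939; k=3: 3570+7375+21·5·21=13150; k=4: 7560+19950+21·38·21=44268; k=5: 10945+0+21·25·21=21970 → min 13150.
Top-level splits: k=1: (A₁..A₁)·(A₂..A₆) → 0+13150+20·21·21 = 21970; k=2: (A₁..A₂)·(A₃..A₆) → 14280+10945+20·34·21 = 39505; k=3: (A₁..A₃)·(A₄..A₆) → 5670+7375+20·5·21 = 15145; k=4: (A₁..A₄)·(A₅..A₆) → 9470+19950+20·38·21 = 45380; k=5: (A₁..A₅)·(A₆..A₆) → 12920+0+20·25·21 = 23420.
Best split is after A₃, i.e. k = 3.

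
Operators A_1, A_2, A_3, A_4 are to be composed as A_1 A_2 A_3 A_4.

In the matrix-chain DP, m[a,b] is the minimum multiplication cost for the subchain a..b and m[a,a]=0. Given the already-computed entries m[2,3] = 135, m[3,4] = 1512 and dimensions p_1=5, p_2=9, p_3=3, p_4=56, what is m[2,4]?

m[2,4] = min over k∈[2,3] of m[2,k]+m[k+1,4]+p_{1}·p_k·p_{4}.
k=2: 0 + 1512 + 5·9·56 = 4032; k=3: 135 + 0 + 5·3·56 = 975.
Minimum: 975 at k=3.

975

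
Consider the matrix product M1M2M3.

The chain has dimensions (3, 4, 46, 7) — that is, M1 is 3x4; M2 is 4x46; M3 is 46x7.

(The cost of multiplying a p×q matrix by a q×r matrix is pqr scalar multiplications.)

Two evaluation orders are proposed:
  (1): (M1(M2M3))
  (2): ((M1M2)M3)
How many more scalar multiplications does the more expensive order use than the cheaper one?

Order (1) = (M1(M2M3)): (M2M3): 4×46 by 46×7 → 4×7, cost 4·46·7 = 1288; (M1(M2M3)): 3×4 by 4×7 → 3×7, cost 3·4·7 = 84; cumulative 1372. Total 1372.
Order (2) = ((M1M2)M3): (M1M2): 3×4 by 4×46 → 3×46, cost 3·4·46 = 552; ((M1M2)M3): 3×46 by 46×7 → 3×7, cost 3·46·7 = 966; cumulative 1518. Total 1518.
Difference: |1372 − 1518| = 146.

146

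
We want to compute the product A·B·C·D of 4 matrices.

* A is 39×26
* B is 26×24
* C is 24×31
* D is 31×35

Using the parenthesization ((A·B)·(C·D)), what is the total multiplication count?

(A·B): 39×26 by 26×24 → 39×24, cost 39·26·24 = 24336
(C·D): 24×31 by 31×35 → 24×35, cost 24·31·35 = 26040
((A·B)·(C·D)): 39×24 by 24×35 → 39×35, cost 39·24·35 = 32760; cumulative 83136
Total: 83136 scalar multiplications.

83136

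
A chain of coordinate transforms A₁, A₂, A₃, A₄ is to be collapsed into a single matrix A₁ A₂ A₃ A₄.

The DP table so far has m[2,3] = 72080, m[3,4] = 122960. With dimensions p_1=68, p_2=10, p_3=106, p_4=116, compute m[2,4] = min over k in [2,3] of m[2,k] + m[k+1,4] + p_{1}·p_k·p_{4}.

201840

m[2,4] = min over k∈[2,3] of m[2,k]+m[k+1,4]+p_{1}·p_k·p_{4}.
k=2: 0 + 122960 + 68·10·116 = 201840; k=3: 72080 + 0 + 68·106·116 = 908208.
Minimum: 201840 at k=2.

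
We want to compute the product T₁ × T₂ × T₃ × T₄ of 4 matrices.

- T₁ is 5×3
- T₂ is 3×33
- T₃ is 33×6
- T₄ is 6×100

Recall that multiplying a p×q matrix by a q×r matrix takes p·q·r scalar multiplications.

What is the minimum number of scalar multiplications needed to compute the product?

3684

Adjacent pairs: T₁T₂ = 5·3·33 = 495; T₂T₃ = 3·33·6 = 594; T₃T₄ = 33·6·100 = 19800.
Length 3: T₁..T₃: k=1: 0+594+5·3·6=684; k=2: 495+0+5·33·6=1485 → min 684 | T₂..T₄: k=2: 0+19800+3·33·100=29700; k=3: 594+0+3·6·100=2394 → min 2394.
Length 4: T₁..T₄: k=1: 0+2394+5·3·100=3894; k=2: 495+19800+5·33·100=36795; k=3: 684+0+5·6·100=3684 → min 3684.
Optimal order: ((T₁ × (T₂ × T₃)) × T₄) with cost 3684.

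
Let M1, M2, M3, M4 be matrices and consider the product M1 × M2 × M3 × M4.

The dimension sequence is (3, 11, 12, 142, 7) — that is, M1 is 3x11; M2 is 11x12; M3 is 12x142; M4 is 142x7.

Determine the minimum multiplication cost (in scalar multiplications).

8490

Adjacent pairs: M1M2 = 3·11·12 = 396; M2M3 = 11·12·142 = 18744; M3M4 = 12·142·7 = 11928.
Length 3: M1..M3: k=1: 0+18744+3·11·142=23430; k=2: 396+0+3·12·142=5508 → min 5508 | M2..M4: k=2: 0+11928+11·12·7=12852; k=3: 18744+0+11·142·7=29678 → min 12852.
Length 4: M1..M4: k=1: 0+12852+3·11·7=13083; k=2: 396+11928+3·12·7=12576; k=3: 5508+0+3·142·7=8490 → min 8490.
Optimal order: (((M1 × M2) × M3) × M4) with cost 8490.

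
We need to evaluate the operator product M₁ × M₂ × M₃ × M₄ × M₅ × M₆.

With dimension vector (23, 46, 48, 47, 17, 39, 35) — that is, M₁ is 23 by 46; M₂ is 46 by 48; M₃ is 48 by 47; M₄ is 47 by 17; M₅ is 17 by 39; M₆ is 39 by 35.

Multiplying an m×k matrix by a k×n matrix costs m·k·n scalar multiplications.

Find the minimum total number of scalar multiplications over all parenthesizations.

Adjacent pairs: M₁M₂ = 23·46·48 = 50784; M₂M₃ = 46·48·47 = 103776; M₃M₄ = 48·47·17 = 38352; M₄M₅ = 47·17·39 = 31161; M₅M₆ = 17·39·35 = 23205.
Length 3: M₁..M₃: k=1: 0+103776+23·46·47=153502; k=2: 50784+0+23·48·47=102672 → min 102672 | M₂..M₄: k=2: 0+38352+46·48·17=75888; k=3: 103776+0+46·47·17=140530 → min 75888 | M₃..M₅: k=3: 0+31161+48·47·39=119145; k=4: 38352+0+48·17·39=70176 → min 70176 | M₄..M₆: k=4: 0+23205+47·17·35=51170; k=5: 31161+0+47·39·35=95316 → min 51170.
Length 4: M₁..M₄: k=1: 0+75888+23·46·17=93874; k=2: 50784+38352+23·48·17=107904; k=3: 102672+0+23·47·17=121049 → min 93874 | M₂..M₅: k=2: 0+70176+46·48·39=156288; k=3: 103776+31161+46·47·39=219255; k=4: 75888+0+46·17·39=106386 → min 106386 | M₃..M₆: k=3: 0+51170+48·47·35=130130; k=4: 38352+23205+48·17·35=90117; k=5: 70176+0+48·39·35=135696 → min 90117.
Length 5: M₁..M₅: k=1: 0+106386+23·46·39=147648; k=2: 50784+70176+23·48·39=164016; k=3: 102672+31161+23·47·39=175992; k=4: 93874+0+23·17·39=109123 → min 109123 | M₂..M₆: k=2: 0+90117+46·48·35=167397; k=3: 103776+51170+46·47·35=230616; k=4: 75888+23205+46·17·35=126463; k=5: 106386+0+46·39·35=169176 → min 126463.
Length 6: M₁..M₆: k=1: 0+126463+23·46·35=163493; k=2: 50784+90117+23·48·35=179541; k=3: 102672+51170+23·47·35=191677; k=4: 93874+23205+23·17·35=130764; k=5: 109123+0+23·39·35=140518 → min 130764.
Optimal order: ((M₁ × (M₂ × (M₃ × M₄))) × (M₅ × M₆)) with cost 130764.

130764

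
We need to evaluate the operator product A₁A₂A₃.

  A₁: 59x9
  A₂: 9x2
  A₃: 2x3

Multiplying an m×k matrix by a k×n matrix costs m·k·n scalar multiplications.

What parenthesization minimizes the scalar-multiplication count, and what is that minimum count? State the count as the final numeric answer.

(A₁(A₂A₃)): cost 1647.
((A₁A₂)A₃): cost 1416.
Optimal: ((A₁A₂)A₃) with cost 1416.

1416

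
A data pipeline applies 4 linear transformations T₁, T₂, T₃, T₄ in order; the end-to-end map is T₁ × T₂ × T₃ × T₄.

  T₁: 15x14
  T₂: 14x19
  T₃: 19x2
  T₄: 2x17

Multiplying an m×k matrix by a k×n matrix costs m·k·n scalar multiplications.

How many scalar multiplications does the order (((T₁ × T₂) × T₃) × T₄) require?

5070

(T₁ × T₂): 15×14 by 14×19 → 15×19, cost 15·14·19 = 3990
((T₁ × T₂) × T₃): 15×19 by 19×2 → 15×2, cost 15·19·2 = 570; cumulative 4560
(((T₁ × T₂) × T₃) × T₄): 15×2 by 2×17 → 15×17, cost 15·2·17 = 510; cumulative 5070
Total: 5070 scalar multiplications.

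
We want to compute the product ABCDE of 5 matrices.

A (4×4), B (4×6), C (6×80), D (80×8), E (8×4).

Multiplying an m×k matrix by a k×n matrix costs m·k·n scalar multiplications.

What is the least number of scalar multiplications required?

Adjacent pairs: AB = 4·4·6 = 96; BC = 4·6·80 = 1920; CD = 6·80·8 = 3840; DE = 80·8·4 = 2560.
Length 3: A..C: k=1: 0+1920+4·4·80=3200; k=2: 96+0+4·6·80=2016 → min 2016 | B..D: k=2: 0+3840+4·6·8=4032; k=3: 1920+0+4·80·8=4480 → min 4032 | C..E: k=3: 0+2560+6·80·4=4480; k=4: 3840+0+6·8·4=4032 → min 4032.
Length 4: A..D: k=1: 0+4032+4·4·8=4160; k=2: 96+3840+4·6·8=4128; k=3: 2016+0+4·80·8=4576 → min 4128 | B..E: k=2: 0+4032+4·6·4=4128; k=3: 1920+2560+4·80·4=5760; k=4: 4032+0+4·8·4=4160 → min 4128.
Length 5: A..E: k=1: 0+4128+4·4·4=4192; k=2: 96+4032+4·6·4=4224; k=3: 2016+2560+4·80·4=5856; k=4: 4128+0+4·8·4=4256 → min 4192.
Optimal order: (A(B((CD)E))) with cost 4192.

4192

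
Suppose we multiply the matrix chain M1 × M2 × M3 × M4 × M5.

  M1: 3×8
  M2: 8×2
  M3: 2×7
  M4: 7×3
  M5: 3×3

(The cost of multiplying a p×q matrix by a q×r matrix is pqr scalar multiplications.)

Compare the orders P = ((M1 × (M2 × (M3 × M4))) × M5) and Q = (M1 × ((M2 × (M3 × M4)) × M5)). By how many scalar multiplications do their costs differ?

45

Order P = ((M1 × (M2 × (M3 × M4))) × M5): (M3 × M4): 2×7 by 7×3 → 2×3, cost 2·7·3 = 42; (M2 × (M3 × M4)): 8×2 by 2×3 → 8×3, cost 8·2·3 = 48; cumulative 90; (M1 × (M2 × (M3 × M4))): 3×8 by 8×3 → 3×3, cost 3·8·3 = 72; cumulative 162; ((M1 × (M2 × (M3 × M4))) × M5): 3×3 by 3×3 → 3×3, cost 3·3·3 = 27; cumulative 189. Total 189.
Order Q = (M1 × ((M2 × (M3 × M4)) × M5)): (M3 × M4): 2×7 by 7×3 → 2×3, cost 2·7·3 = 42; (M2 × (M3 × M4)): 8×2 by 2×3 → 8×3, cost 8·2·3 = 48; cumulative 90; ((M2 × (M3 × M4)) × M5): 8×3 by 3×3 → 8×3, cost 8·3·3 = 72; cumulative 162; (M1 × ((M2 × (M3 × M4)) × M5)): 3×8 by 8×3 → 3×3, cost 3·8·3 = 72; cumulative 234. Total 234.
Difference: |189 − 234| = 45.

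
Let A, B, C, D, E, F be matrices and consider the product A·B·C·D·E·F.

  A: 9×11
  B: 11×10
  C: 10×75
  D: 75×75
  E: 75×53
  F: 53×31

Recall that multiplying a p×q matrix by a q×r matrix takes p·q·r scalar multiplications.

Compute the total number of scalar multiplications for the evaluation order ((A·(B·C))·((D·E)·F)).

(B·C): 11×10 by 10×75 → 11×75, cost 11·10·75 = 8250
(A·(B·C)): 9×11 by 11×75 → 9×75, cost 9·11·75 = 7425; cumulative 15675
(D·E): 75×75 by 75×53 → 75×53, cost 75·75·53 = 298125
((D·E)·F): 75×53 by 53×31 → 75×31, cost 75·53·31 = 123225; cumulative 421350
((A·(B·C))·((D·E)·F)): 9×75 by 75×31 → 9×31, cost 9·75·31 = 20925; cumulative 457950
Total: 457950 scalar multiplications.

457950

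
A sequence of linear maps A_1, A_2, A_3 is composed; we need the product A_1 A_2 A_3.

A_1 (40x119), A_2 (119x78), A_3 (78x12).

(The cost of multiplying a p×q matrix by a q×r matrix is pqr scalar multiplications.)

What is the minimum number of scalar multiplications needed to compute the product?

168504

Order (A_1 (A_2 A_3)): (A_2 A_3): 119×78 by 78×12 → 119×12, cost 119·78·12 = 111384; (A_1 (A_2 A_3)): 40×119 by 119×12 → 40×12, cost 40·119·12 = 57120; cumulative 168504. Total 168504.
Order ((A_1 A_2) A_3): (A_1 A_2): 40×119 by 119×78 → 40×78, cost 40·119·78 = 371280; ((A_1 A_2) A_3): 40×78 by 78×12 → 40×12, cost 40·78·12 = 37440; cumulative 408720. Total 408720.
Minimum: 168504.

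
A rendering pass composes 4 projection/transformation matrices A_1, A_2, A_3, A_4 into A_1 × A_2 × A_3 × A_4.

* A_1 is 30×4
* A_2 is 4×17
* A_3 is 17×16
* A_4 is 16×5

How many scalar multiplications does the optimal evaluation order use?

2008

Adjacent pairs: A_1A_2 = 30·4·17 = 2040; A_2A_3 = 4·17·16 = 1088; A_3A_4 = 17·16·5 = 1360.
Length 3: A_1..A_3: k=1: 0+1088+30·4·16=3008; k=2: 2040+0+30·17·16=10200 → min 3008 | A_2..A_4: k=2: 0+1360+4·17·5=1700; k=3: 1088+0+4·16·5=1408 → min 1408.
Length 4: A_1..A_4: k=1: 0+1408+30·4·5=2008; k=2: 2040+1360+30·17·5=5950; k=3: 3008+0+30·16·5=5408 → min 2008.
Optimal order: (A_1 × ((A_2 × A_3) × A_4)) with cost 2008.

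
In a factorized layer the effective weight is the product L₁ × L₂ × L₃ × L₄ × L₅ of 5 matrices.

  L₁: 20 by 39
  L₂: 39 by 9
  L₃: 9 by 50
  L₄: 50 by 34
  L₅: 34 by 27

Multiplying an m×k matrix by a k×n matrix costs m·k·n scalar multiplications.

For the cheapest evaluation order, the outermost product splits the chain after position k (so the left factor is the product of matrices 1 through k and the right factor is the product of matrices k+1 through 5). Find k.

2

Adjacent pairs: L₁L₂ = 20·39·9 = 7020; L₂L₃ = 39·9·50 = 17550; L₃L₄ = 9·50·34 = 15300; L₄L₅ = 50·34·27 = 45900.
Length 3: L₁..L₃: k=1: 0+17550+20·39·50=56550; k=2: 7020+0+20·9·50=16020 → min 16020 | L₂..L₄: k=2: 0+15300+39·9·34=27234; k=3: 17550+0+39·50·34=83850 → min 27234 | L₃..L₅: k=3: 0+45900+9·50·27=58050; k=4: 15300+0+9·34·27=23562 → min 23562.
Length 4: L₁..L₄: k=1: 0+27234+20·39·34=53754; k=2: 7020+15300+20·9·34=28440; k=3: 16020+0+20·50·34=50020 → min 28440 | L₂..L₅: k=2: 0+23562+39·9·27=33039; k=3: 17550+45900+39·50·27=116100; k=4: 27234+0+39·34·27=63036 → min 33039.
Top-level splits: k=1: (L₁..L₁)·(L₂..L₅) → 0+33039+20·39·27 = 54099; k=2: (L₁..L₂)·(L₃..L₅) → 7020+23562+20·9·27 = 35442; k=3: (L₁..L₃)·(L₄..L₅) → 16020+45900+20·50·27 = 88920; k=4: (L₁..L₄)·(L₅..L₅) → 28440+0+20·34·27 = 46800.
Best split is after L₂, i.e. k = 2.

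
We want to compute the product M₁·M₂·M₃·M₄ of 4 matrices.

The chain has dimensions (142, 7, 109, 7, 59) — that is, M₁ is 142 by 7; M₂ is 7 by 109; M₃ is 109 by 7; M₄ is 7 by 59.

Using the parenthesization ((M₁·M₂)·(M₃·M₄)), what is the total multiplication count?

(M₁·M₂): 142×7 by 7×109 → 142×109, cost 142·7·109 = 108346
(M₃·M₄): 109×7 by 7×59 → 109×59, cost 109·7·59 = 45017
((M₁·M₂)·(M₃·M₄)): 142×109 by 109×59 → 142×59, cost 142·109·59 = 913202; cumulative 1066565
Total: 1066565 scalar multiplications.

1066565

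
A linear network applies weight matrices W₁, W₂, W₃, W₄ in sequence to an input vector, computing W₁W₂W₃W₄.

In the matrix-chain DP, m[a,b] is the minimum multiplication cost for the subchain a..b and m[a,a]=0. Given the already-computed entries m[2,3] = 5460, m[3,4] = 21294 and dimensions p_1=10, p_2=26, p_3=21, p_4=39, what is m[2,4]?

m[2,4] = min over k∈[2,3] of m[2,k]+m[k+1,4]+p_{1}·p_k·p_{4}.
k=2: 0 + 21294 + 10·26·39 = 31434; k=3: 5460 + 0 + 10·21·39 = 13650.
Minimum: 13650 at k=3.

13650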